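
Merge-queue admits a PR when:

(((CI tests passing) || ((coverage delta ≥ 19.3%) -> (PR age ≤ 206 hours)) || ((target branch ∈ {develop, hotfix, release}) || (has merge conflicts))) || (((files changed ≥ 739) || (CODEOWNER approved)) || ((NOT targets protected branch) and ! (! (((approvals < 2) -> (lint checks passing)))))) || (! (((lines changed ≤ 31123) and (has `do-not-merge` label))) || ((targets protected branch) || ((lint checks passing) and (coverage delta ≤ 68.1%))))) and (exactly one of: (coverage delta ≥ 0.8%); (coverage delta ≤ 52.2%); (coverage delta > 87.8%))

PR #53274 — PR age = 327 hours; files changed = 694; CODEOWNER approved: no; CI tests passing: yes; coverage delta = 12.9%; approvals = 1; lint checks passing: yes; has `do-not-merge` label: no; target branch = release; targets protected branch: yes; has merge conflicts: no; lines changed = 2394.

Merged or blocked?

Atomic conditions:
  CI tests passing: yes → true
  coverage delta ≥ 19.3%: 12.9 ≥ 19.3 is false
  PR age ≤ 206 hours: 327 ≤ 206 is false
  target branch ∈ {develop, hotfix, release}: release is in the set → true
  has merge conflicts: no → false
  files changed ≥ 739: 694 ≥ 739 is false
  CODEOWNER approved: no → false
  NOT targets protected branch: yes → false
  approvals < 2: 1 < 2 is true
  lint checks passing: yes → true
  lines changed ≤ 31123: 2394 ≤ 31123 is true
  has `do-not-merge` label: no → false
  targets protected branch: yes → true
  coverage delta ≤ 68.1%: 12.9 ≤ 68.1 is true
  coverage delta ≥ 0.8%: 12.9 ≥ 0.8 is true
  coverage delta ≤ 52.2%: 12.9 ≤ 52.2 is true
  coverage delta > 87.8%: 12.9 > 87.8 is false
Combine:
[1.1.2] false → false (antecedent false ⇒ implication holds) = true
[1.1.3] true OR false = true
[1.1] true OR true OR true = true
[1.2.1] false OR false = false
[1.2.2.2.1.1] true → true = true
[1.2.2.2.1] NOT true = false
[1.2.2.2] NOT false = true
[1.2.2] false AND true = false
[1.2] false OR false = false
[1.3.1.1] true AND false = false
[1.3.1] NOT false = true
[1.3.2.2] true AND true = true
[1.3.2] true OR true = true
[1.3] true OR true = true
[1] true OR false OR true = true
[2] exactly-one(true, true, false) = false
[root] true AND false = false
Overall: false → blocked

Blocked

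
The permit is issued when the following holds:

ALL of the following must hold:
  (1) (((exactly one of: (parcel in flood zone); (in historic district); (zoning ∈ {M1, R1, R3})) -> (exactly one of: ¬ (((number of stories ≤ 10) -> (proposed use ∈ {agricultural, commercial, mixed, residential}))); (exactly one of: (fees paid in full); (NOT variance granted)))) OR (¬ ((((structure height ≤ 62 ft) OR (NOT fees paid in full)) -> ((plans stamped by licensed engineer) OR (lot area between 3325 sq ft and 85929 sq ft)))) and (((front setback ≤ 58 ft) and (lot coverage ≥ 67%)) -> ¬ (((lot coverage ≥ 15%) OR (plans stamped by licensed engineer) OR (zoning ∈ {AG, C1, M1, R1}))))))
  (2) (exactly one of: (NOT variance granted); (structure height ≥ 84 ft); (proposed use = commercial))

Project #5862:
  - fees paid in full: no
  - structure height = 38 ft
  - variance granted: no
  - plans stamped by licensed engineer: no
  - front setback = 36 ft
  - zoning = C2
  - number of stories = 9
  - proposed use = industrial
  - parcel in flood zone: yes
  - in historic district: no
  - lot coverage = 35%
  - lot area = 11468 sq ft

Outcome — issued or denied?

Atomic conditions:
  parcel in flood zone: yes → true
  in historic district: no → false
  zoning ∈ {M1, R1, R3}: C2 is not in the set → false
  number of stories ≤ 10: 9 ≤ 10 is true
  proposed use ∈ {agricultural, commercial, mixed, residential}: industrial is not in the set → false
  fees paid in full: no → false
  NOT variance granted: no → true
  structure height ≤ 62 ft: 38 ≤ 62 is true
  NOT fees paid in full: no → true
  plans stamped by licensed engineer: no → false
  lot area between 3325 sq ft and 85929 sq ft: 11468 in [3325, 85929] is true
  front setback ≤ 58 ft: 36 ≤ 58 is true
  lot coverage ≥ 67%: 35 ≥ 67 is false
  lot coverage ≥ 15%: 35 ≥ 15 is true
  zoning ∈ {AG, C1, M1, R1}: C2 is not in the set → false
  structure height ≥ 84 ft: 38 ≥ 84 is false
  proposed use = commercial: industrial == commercial is false
Combine:
[1.1.1] exactly-one(true, false, false) = true
[1.1.2.1.1] true → false = false
[1.1.2.1] NOT false = true
[1.1.2.2] exactly-one(false, true) = true
[1.1.2] exactly-one(true, true) = false
[1.1] true → false = false
[1.2.1.1.1] true OR true = true
[1.2.1.1.2] false OR true = true
[1.2.1.1] true → true = true
[1.2.1] NOT true = false
[1.2.2.1] true AND false = false
[1.2.2.2.1] true OR false OR false = true
[1.2.2.2] NOT true = false
[1.2.2] false → false (antecedent false ⇒ implication holds) = true
[1.2] false AND true = false
[1] false OR false = false
[2] exactly-one(true, false, false) = true
[root] false AND true = false
Overall: false → denied

Denied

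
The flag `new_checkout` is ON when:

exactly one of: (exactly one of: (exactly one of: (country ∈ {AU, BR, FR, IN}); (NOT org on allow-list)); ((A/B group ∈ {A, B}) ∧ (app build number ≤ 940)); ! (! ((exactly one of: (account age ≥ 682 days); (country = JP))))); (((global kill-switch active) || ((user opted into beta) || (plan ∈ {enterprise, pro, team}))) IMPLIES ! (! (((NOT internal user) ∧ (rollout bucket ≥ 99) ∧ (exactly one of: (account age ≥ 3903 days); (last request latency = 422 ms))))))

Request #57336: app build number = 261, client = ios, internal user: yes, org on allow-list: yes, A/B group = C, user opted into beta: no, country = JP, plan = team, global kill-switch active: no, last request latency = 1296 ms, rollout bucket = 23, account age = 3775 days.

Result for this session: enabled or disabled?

Disabled

Atomic conditions:
  country ∈ {AU, BR, FR, IN}: JP is not in the set → false
  NOT org on allow-list: yes → false
  A/B group ∈ {A, B}: C is not in the set → false
  app build number ≤ 940: 261 ≤ 940 is true
  account age ≥ 682 days: 3775 ≥ 682 is true
  country = JP: JP == JP is true
  global kill-switch active: no → false
  user opted into beta: no → false
  plan ∈ {enterprise, pro, team}: team is in the set → true
  NOT internal user: yes → false
  rollout bucket ≥ 99: 23 ≥ 99 is false
  account age ≥ 3903 days: 3775 ≥ 3903 is false
  last request latency = 422 ms: 1296 == 422 is false
Combine:
[1.1] exactly-one(false, false) = false
[1.2] false AND true = false
[1.3.1.1] exactly-one(true, true) = false
[1.3.1] NOT false = true
[1.3] NOT true = false
[1] exactly-one(false, false, false) = false
[2.1.2] false OR true = true
[2.1] false OR true = true
[2.2.1.1.3] exactly-one(false, false) = false
[2.2.1.1] false AND false AND false = false
[2.2.1] NOT false = true
[2.2] NOT true = false
[2] true → false = false
[root] exactly-one(false, false) = false
Overall: false → disabled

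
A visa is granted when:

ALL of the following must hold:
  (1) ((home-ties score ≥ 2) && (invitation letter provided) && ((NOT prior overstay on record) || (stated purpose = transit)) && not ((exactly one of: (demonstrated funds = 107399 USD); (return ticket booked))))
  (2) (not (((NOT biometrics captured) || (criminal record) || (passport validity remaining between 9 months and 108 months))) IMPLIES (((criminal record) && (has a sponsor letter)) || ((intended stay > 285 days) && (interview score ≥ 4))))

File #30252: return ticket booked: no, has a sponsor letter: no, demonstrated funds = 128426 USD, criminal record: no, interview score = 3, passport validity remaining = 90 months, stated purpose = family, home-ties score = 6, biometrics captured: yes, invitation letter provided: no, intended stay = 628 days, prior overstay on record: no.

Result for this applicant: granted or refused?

Atomic conditions:
  home-ties score ≥ 2: 6 ≥ 2 is true
  invitation letter provided: no → false
  NOT prior overstay on record: no → true
  stated purpose = transit: family == transit is false
  demonstrated funds = 107399 USD: 128426 == 107399 is false
  return ticket booked: no → false
  NOT biometrics captured: yes → false
  criminal record: no → false
  passport validity remaining between 9 months and 108 months: 90 in [9, 108] is true
  has a sponsor letter: no → false
  intended stay > 285 days: 628 > 285 is true
  interview score ≥ 4: 3 ≥ 4 is false
Combine:
[1.3] true OR false = true
[1.4.1] exactly-one(false, false) = false
[1.4] NOT false = true
[1] true AND false AND true AND true = false
[2.1.1] false OR false OR true = true
[2.1] NOT true = false
[2.2.1] false AND false = false
[2.2.2] true AND false = false
[2.2] false OR false = false
[2] false → false (antecedent false ⇒ implication holds) = true
[root] false AND true = false
Overall: false → refused

Refused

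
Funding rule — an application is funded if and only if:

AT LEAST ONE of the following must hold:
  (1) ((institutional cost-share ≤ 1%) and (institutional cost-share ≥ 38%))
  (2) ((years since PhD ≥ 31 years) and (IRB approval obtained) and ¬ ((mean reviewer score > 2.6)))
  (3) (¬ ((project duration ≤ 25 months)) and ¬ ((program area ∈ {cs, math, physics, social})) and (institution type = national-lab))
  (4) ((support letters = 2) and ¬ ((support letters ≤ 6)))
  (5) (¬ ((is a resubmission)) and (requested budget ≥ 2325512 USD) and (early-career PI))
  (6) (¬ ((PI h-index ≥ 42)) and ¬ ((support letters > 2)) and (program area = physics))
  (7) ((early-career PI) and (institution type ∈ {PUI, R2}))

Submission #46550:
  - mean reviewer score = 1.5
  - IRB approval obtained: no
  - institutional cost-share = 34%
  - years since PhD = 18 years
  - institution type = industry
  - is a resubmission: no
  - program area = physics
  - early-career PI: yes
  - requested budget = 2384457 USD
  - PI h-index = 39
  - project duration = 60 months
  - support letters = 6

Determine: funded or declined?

Atomic conditions:
  institutional cost-share ≤ 1%: 34 ≤ 1 is false
  institutional cost-share ≥ 38%: 34 ≥ 38 is false
  years since PhD ≥ 31 years: 18 ≥ 31 is false
  IRB approval obtained: no → false
  mean reviewer score > 2.6: 1.5 > 2.6 is false
  project duration ≤ 25 months: 60 ≤ 25 is false
  program area ∈ {cs, math, physics, social}: physics is in the set → true
  institution type = national-lab: industry == national-lab is false
  support letters = 2: 6 == 2 is false
  support letters ≤ 6: 6 ≤ 6 is true
  is a resubmission: no → false
  requested budget ≥ 2325512 USD: 2384457 ≥ 2325512 is true
  early-career PI: yes → true
  PI h-index ≥ 42: 39 ≥ 42 is false
  support letters > 2: 6 > 2 is true
  program area = physics: physics == physics is true
  institution type ∈ {PUI, R2}: industry is not in the set → false
Combine:
[1] false AND false = false
[2.3] NOT false = true
[2] false AND false AND true = false
[3.1] NOT false = true
[3.2] NOT true = false
[3] true AND false AND false = false
[4.2] NOT true = false
[4] false AND false = false
[5.1] NOT false = true
[5] true AND true AND true = true
[6.1] NOT false = true
[6.2] NOT true = false
[6] true AND false AND true = false
[7] true AND false = false
[root] false OR false OR false OR false OR true OR false OR false = true
Overall: true → funded

Funded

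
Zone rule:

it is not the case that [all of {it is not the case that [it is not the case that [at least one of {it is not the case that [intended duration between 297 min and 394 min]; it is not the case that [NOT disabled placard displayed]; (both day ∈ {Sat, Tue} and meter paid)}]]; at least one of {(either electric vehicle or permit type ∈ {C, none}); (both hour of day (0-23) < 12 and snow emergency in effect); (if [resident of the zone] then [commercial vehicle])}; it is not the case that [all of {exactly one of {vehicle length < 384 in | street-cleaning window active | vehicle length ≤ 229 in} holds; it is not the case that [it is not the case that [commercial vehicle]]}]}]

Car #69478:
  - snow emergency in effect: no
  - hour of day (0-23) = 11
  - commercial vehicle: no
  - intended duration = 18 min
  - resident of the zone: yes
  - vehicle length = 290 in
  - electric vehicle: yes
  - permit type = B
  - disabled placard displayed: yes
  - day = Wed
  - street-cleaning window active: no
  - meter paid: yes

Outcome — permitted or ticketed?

Atomic conditions:
  intended duration between 297 min and 394 min: 18 in [297, 394] is false
  NOT disabled placard displayed: yes → false
  day ∈ {Sat, Tue}: Wed is not in the set → false
  meter paid: yes → true
  electric vehicle: yes → true
  permit type ∈ {C, none}: B is not in the set → false
  hour of day (0-23) < 12: 11 < 12 is true
  snow emergency in effect: no → false
  resident of the zone: yes → true
  commercial vehicle: no → false
  vehicle length < 384 in: 290 < 384 is true
  street-cleaning window active: no → false
  vehicle length ≤ 229 in: 290 ≤ 229 is false
Combine:
[1.1.1.1.1] NOT false = true
[1.1.1.1.2] NOT false = true
[1.1.1.1.3] false AND true = false
[1.1.1.1] true OR true OR false = true
[1.1.1] NOT true = false
[1.1] NOT false = true
[1.2.1] true OR false = true
[1.2.2] true AND false = false
[1.2.3] true → false = false
[1.2] true OR false OR false = true
[1.3.1.1] exactly-one(true, false, false) = true
[1.3.1.2.1] NOT false = true
[1.3.1.2] NOT true = false
[1.3.1] true AND false = false
[1.3] NOT false = true
[1] true AND true AND true = true
[root] NOT true = false
Overall: false → ticketed

Ticketed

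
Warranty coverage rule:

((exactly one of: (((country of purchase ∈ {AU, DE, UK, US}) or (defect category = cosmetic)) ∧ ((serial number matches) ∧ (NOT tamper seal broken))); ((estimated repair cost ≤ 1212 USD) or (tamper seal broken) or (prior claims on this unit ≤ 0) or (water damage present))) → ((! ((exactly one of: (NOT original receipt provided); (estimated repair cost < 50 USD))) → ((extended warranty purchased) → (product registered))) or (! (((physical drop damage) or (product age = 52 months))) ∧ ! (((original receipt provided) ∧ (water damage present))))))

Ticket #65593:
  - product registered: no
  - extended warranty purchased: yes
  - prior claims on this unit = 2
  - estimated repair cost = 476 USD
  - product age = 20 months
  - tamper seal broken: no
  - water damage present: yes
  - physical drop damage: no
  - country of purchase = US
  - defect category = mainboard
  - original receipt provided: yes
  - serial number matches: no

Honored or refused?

Refused

Atomic conditions:
  country of purchase ∈ {AU, DE, UK, US}: US is in the set → true
  defect category = cosmetic: mainboard == cosmetic is false
  serial number matches: no → false
  NOT tamper seal broken: no → true
  estimated repair cost ≤ 1212 USD: 476 ≤ 1212 is true
  tamper seal broken: no → false
  prior claims on this unit ≤ 0: 2 ≤ 0 is false
  water damage present: yes → true
  NOT original receipt provided: yes → false
  estimated repair cost < 50 USD: 476 < 50 is false
  extended warranty purchased: yes → true
  product registered: no → false
  physical drop damage: no → false
  product age = 52 months: 20 == 52 is false
  original receipt provided: yes → true
Combine:
[1.1.1] true OR false = true
[1.1.2] false AND true = false
[1.1] true AND false = false
[1.2] true OR false OR false OR true = true
[1] exactly-one(false, true) = true
[2.1.1.1] exactly-one(false, false) = false
[2.1.1] NOT false = true
[2.1.2] true → false = false
[2.1] true → false = false
[2.2.1.1] false OR false = false
[2.2.1] NOT false = true
[2.2.2.1] true AND true = true
[2.2.2] NOT true = false
[2.2] true AND false = false
[2] false OR false = false
[root] true → false = false
Overall: false → refused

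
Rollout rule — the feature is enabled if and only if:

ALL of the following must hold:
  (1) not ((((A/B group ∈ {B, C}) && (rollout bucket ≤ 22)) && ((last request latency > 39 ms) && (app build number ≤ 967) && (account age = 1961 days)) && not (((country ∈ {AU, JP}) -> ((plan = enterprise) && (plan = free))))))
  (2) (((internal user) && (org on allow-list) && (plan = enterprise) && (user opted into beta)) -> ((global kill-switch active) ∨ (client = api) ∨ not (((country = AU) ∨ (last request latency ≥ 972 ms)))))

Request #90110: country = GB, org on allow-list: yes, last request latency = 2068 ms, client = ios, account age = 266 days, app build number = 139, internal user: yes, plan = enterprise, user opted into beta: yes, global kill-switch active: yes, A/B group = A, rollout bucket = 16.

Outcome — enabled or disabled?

Atomic conditions:
  A/B group ∈ {B, C}: A is not in the set → false
  rollout bucket ≤ 22: 16 ≤ 22 is true
  last request latency > 39 ms: 2068 > 39 is true
  app build number ≤ 967: 139 ≤ 967 is true
  account age = 1961 days: 266 == 1961 is false
  country ∈ {AU, JP}: GB is not in the set → false
  plan = enterprise: enterprise == enterprise is true
  plan = free: enterprise == free is false
  internal user: yes → true
  org on allow-list: yes → true
  user opted into beta: yes → true
  global kill-switch active: yes → true
  client = api: ios == api is false
  country = AU: GB == AU is false
  last request latency ≥ 972 ms: 2068 ≥ 972 is true
Combine:
[1.1.1] false AND true = false
[1.1.2] true AND true AND false = false
[1.1.3.1.2] true AND false = false
[1.1.3.1] false → false (antecedent false ⇒ implication holds) = true
[1.1.3] NOT true = false
[1.1] false AND false AND false = false
[1] NOT false = true
[2.1] true AND true AND true AND true = true
[2.2.3.1] false OR true = true
[2.2.3] NOT true = false
[2.2] true OR false OR false = true
[2] true → true = true
[root] true AND true = true
Overall: true → enabled

Enabled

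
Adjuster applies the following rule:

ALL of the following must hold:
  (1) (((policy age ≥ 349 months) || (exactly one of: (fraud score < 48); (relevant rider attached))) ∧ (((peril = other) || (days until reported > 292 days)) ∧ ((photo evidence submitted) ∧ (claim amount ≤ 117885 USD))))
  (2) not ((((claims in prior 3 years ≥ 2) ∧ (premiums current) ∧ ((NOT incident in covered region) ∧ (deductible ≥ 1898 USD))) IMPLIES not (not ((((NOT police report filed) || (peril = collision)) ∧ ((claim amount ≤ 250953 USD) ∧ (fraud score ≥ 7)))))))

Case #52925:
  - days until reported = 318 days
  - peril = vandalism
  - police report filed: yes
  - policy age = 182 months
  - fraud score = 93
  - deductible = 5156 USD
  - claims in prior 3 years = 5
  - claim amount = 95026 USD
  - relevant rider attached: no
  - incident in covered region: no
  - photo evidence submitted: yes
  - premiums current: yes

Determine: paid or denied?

Atomic conditions:
  policy age ≥ 349 months: 182 ≥ 349 is false
  fraud score < 48: 93 < 48 is false
  relevant rider attached: no → false
  peril = other: vandalism == other is false
  days until reported > 292 days: 318 > 292 is true
  photo evidence submitted: yes → true
  claim amount ≤ 117885 USD: 95026 ≤ 117885 is true
  claims in prior 3 years ≥ 2: 5 ≥ 2 is true
  premiums current: yes → true
  NOT incident in covered region: no → true
  deductible ≥ 1898 USD: 5156 ≥ 1898 is true
  NOT police report filed: yes → false
  peril = collision: vandalism == collision is false
  claim amount ≤ 250953 USD: 95026 ≤ 250953 is true
  fraud score ≥ 7: 93 ≥ 7 is true
Combine:
[1.1.2] exactly-one(false, false) = false
[1.1] false OR false = false
[1.2.1] false OR true = true
[1.2.2] true AND true = true
[1.2] true AND true = true
[1] false AND true = false
[2.1.1.3] true AND true = true
[2.1.1] true AND true AND true = true
[2.1.2.1.1.1] false OR false = false
[2.1.2.1.1.2] true AND true = true
[2.1.2.1.1] false AND true = false
[2.1.2.1] NOT false = true
[2.1.2] NOT true = false
[2.1] true → false = false
[2] NOT false = true
[root] false AND true = false
Overall: false → denied

Denied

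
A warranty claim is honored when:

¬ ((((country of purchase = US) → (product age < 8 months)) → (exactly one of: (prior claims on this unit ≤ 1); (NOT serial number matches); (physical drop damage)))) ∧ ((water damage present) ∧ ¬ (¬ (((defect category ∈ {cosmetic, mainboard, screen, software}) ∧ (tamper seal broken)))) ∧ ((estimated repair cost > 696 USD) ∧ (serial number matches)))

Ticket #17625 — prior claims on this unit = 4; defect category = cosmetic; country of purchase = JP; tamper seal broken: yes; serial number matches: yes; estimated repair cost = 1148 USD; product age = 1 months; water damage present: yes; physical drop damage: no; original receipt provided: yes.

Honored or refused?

Atomic conditions:
  country of purchase = US: JP == US is false
  product age < 8 months: 1 < 8 is true
  prior claims on this unit ≤ 1: 4 ≤ 1 is false
  NOT serial number matches: yes → false
  physical drop damage: no → false
  water damage present: yes → true
  defect category ∈ {cosmetic, mainboard, screen, software}: cosmetic is in the set → true
  tamper seal broken: yes → true
  estimated repair cost > 696 USD: 1148 > 696 is true
  serial number matches: yes → true
Combine:
[1.1.1] false → true (antecedent false ⇒ implication holds) = true
[1.1.2] exactly-one(false, false, false) = false
[1.1] true → false = false
[1] NOT false = true
[2.2.1.1] true AND true = true
[2.2.1] NOT true = false
[2.2] NOT false = true
[2.3] true AND true = true
[2] true AND true AND true = true
[root] true AND true = true
Overall: true → honored

Honored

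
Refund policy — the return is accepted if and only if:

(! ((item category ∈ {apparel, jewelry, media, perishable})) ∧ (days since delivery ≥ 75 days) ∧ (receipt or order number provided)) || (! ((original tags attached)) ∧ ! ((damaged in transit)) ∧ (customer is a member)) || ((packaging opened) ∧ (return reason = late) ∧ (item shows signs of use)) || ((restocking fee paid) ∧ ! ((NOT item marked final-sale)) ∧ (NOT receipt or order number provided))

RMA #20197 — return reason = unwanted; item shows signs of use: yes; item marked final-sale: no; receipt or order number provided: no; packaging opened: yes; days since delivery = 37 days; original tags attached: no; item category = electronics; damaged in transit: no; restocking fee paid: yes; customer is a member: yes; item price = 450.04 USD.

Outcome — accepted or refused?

Atomic conditions:
  item category ∈ {apparel, jewelry, media, perishable}: electronics is not in the set → false
  days since delivery ≥ 75 days: 37 ≥ 75 is false
  receipt or order number provided: no → false
  original tags attached: no → false
  damaged in transit: no → false
  customer is a member: yes → true
  packaging opened: yes → true
  return reason = late: unwanted == late is false
  item shows signs of use: yes → true
  restocking fee paid: yes → true
  NOT item marked final-sale: no → true
  NOT receipt or order number provided: no → true
Combine:
[1.1] NOT false = true
[1] true AND false AND false = false
[2.1] NOT false = true
[2.2] NOT false = true
[2] true AND true AND true = true
[3] true AND false AND true = false
[4.2] NOT true = false
[4] true AND false AND true = false
[root] false OR true OR false OR false = true
Overall: true → accepted

Accepted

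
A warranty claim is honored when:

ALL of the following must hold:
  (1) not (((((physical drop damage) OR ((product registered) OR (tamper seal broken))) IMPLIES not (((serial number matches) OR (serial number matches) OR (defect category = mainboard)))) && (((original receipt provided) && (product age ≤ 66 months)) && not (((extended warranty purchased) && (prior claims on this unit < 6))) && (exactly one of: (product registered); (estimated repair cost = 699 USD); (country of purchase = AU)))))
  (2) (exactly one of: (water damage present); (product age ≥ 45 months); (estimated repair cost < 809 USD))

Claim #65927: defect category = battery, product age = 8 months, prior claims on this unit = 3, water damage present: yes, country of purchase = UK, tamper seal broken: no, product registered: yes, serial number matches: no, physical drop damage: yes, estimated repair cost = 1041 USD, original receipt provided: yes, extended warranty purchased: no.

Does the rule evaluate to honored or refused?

Atomic conditions:
  physical drop damage: yes → true
  product registered: yes → true
  tamper seal broken: no → false
  serial number matches: no → false
  defect category = mainboard: battery == mainboard is false
  original receipt provided: yes → true
  product age ≤ 66 months: 8 ≤ 66 is true
  extended warranty purchased: no → false
  prior claims on this unit < 6: 3 < 6 is true
  estimated repair cost = 699 USD: 1041 == 699 is false
  country of purchase = AU: UK == AU is false
  water damage present: yes → true
  product age ≥ 45 months: 8 ≥ 45 is false
  estimated repair cost < 809 USD: 1041 < 809 is false
Combine:
[1.1.1.1.2] true OR false = true
[1.1.1.1] true OR true = true
[1.1.1.2.1] false OR false OR false = false
[1.1.1.2] NOT false = true
[1.1.1] true → true = true
[1.1.2.1] true AND true = true
[1.1.2.2.1] false AND true = false
[1.1.2.2] NOT false = true
[1.1.2.3] exactly-one(true, false, false) = true
[1.1.2] true AND true AND true = true
[1.1] true AND true = true
[1] NOT true = false
[2] exactly-one(true, false, false) = true
[root] false AND true = false
Overall: false → refused

Refused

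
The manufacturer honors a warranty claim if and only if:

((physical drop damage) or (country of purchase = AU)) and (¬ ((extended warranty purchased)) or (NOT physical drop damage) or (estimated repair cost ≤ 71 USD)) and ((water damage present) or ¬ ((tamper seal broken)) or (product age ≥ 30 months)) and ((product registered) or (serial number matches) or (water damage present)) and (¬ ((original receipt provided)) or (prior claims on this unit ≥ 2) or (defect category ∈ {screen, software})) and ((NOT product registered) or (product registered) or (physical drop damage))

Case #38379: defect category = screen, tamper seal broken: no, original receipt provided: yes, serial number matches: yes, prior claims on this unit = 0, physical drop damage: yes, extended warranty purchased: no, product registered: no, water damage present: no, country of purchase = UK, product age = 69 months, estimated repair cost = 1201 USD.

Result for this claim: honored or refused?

Atomic conditions:
  physical drop damage: yes → true
  country of purchase = AU: UK == AU is false
  extended warranty purchased: no → false
  NOT physical drop damage: yes → false
  estimated repair cost ≤ 71 USD: 1201 ≤ 71 is false
  water damage present: no → false
  tamper seal broken: no → false
  product age ≥ 30 months: 69 ≥ 30 is true
  product registered: no → false
  serial number matches: yes → true
  original receipt provided: yes → true
  prior claims on this unit ≥ 2: 0 ≥ 2 is false
  defect category ∈ {screen, software}: screen is in the set → true
  NOT product registered: no → true
Combine:
[1] true OR false = true
[2.1] NOT false = true
[2] true OR false OR false = true
[3.2] NOT false = true
[3] false OR true OR true = true
[4] false OR true OR false = true
[5.1] NOT true = false
[5] false OR false OR true = true
[6] true OR false OR true = true
[root] true AND true AND true AND true AND true AND true = true
Overall: true → honored

Honored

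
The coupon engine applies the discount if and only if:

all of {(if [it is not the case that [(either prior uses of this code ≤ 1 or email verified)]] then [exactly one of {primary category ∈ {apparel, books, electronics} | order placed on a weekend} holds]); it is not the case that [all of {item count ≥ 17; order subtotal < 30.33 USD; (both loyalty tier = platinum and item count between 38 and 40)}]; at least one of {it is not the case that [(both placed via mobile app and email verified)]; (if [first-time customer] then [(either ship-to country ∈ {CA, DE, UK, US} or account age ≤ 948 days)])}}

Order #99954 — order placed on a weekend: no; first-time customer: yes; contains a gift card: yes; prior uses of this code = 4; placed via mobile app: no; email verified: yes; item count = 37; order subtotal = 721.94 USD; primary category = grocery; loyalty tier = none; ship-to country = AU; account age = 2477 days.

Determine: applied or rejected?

Atomic conditions:
  prior uses of this code ≤ 1: 4 ≤ 1 is false
  email verified: yes → true
  primary category ∈ {apparel, books, electronics}: grocery is not in the set → false
  order placed on a weekend: no → false
  item count ≥ 17: 37 ≥ 17 is true
  order subtotal < 30.33 USD: 721.94 < 30.33 is false
  loyalty tier = platinum: none == platinum is false
  item count between 38 and 40: 37 in [38, 40] is false
  placed via mobile app: no → false
  first-time customer: yes → true
  ship-to country ∈ {CA, DE, UK, US}: AU is not in the set → false
  account age ≤ 948 days: 2477 ≤ 948 is false
Combine:
[1.1.1] false OR true = true
[1.1] NOT true = false
[1.2] exactly-one(false, false) = false
[1] false → false (antecedent false ⇒ implication holds) = true
[2.1.3] false AND false = false
[2.1] true AND false AND false = false
[2] NOT false = true
[3.1.1] false AND true = false
[3.1] NOT false = true
[3.2.2] false OR false = false
[3.2] true → false = false
[3] true OR false = true
[root] true AND true AND true = true
Overall: true → applied

Applied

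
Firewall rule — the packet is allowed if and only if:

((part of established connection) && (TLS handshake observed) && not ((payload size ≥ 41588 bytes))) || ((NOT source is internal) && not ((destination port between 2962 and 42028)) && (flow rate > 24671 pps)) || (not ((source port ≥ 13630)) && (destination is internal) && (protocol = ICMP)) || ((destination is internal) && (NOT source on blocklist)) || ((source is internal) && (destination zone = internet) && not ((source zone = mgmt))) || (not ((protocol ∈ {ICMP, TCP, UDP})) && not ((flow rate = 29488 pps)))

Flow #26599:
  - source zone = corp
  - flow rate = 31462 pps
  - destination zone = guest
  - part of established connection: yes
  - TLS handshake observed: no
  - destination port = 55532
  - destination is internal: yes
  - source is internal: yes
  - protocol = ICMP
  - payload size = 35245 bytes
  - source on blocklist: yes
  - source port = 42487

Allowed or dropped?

Atomic conditions:
  part of established connection: yes → true
  TLS handshake observed: no → false
  payload size ≥ 41588 bytes: 35245 ≥ 41588 is false
  NOT source is internal: yes → false
  destination port between 2962 and 42028: 55532 in [2962, 42028] is false
  flow rate > 24671 pps: 31462 > 24671 is true
  source port ≥ 13630: 42487 ≥ 13630 is true
  destination is internal: yes → true
  protocol = ICMP: ICMP == ICMP is true
  NOT source on blocklist: yes → false
  source is internal: yes → true
  destination zone = internet: guest == internet is false
  source zone = mgmt: corp == mgmt is false
  protocol ∈ {ICMP, TCP, UDP}: ICMP is in the set → true
  flow rate = 29488 pps: 31462 == 29488 is false
Combine:
[1.3] NOT false = true
[1] true AND false AND true = false
[2.2] NOT false = true
[2] false AND true AND true = false
[3.1] NOT true = false
[3] false AND true AND true = false
[4] true AND false = false
[5.3] NOT false = true
[5] true AND false AND true = false
[6.1] NOT true = false
[6.2] NOT false = true
[6] false AND true = false
[root] false OR false OR false OR false OR false OR false = false
Overall: false → dropped

Dropped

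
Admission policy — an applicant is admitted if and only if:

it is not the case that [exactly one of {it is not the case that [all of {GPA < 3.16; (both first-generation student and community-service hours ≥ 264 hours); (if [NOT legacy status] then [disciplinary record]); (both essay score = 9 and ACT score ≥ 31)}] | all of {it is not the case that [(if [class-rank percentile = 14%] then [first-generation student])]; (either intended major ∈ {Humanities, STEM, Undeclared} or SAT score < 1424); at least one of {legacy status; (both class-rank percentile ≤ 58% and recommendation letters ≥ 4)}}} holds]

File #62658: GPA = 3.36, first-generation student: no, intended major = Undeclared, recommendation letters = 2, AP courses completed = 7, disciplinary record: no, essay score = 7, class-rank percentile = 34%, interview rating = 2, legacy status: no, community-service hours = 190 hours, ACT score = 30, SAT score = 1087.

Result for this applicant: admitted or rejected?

Rejected

Atomic conditions:
  GPA < 3.16: 3.36 < 3.16 is false
  first-generation student: no → false
  community-service hours ≥ 264 hours: 190 ≥ 264 is false
  NOT legacy status: no → true
  disciplinary record: no → false
  essay score = 9: 7 == 9 is false
  ACT score ≥ 31: 30 ≥ 31 is false
  class-rank percentile = 14%: 34 == 14 is false
  intended major ∈ {Humanities, STEM, Undeclared}: Undeclared is in the set → true
  SAT score < 1424: 1087 < 1424 is true
  legacy status: no → false
  class-rank percentile ≤ 58%: 34 ≤ 58 is true
  recommendation letters ≥ 4: 2 ≥ 4 is false
Combine:
[1.1.1.2] false AND false = false
[1.1.1.3] true → false = false
[1.1.1.4] false AND false = false
[1.1.1] false AND false AND false AND false = false
[1.1] NOT false = true
[1.2.1.1] false → false (antecedent false ⇒ implication holds) = true
[1.2.1] NOT true = false
[1.2.2] true OR true = true
[1.2.3.2] true AND false = false
[1.2.3] false OR false = false
[1.2] false AND true AND false = false
[1] exactly-one(true, false) = true
[root] NOT true = false
Overall: false → rejected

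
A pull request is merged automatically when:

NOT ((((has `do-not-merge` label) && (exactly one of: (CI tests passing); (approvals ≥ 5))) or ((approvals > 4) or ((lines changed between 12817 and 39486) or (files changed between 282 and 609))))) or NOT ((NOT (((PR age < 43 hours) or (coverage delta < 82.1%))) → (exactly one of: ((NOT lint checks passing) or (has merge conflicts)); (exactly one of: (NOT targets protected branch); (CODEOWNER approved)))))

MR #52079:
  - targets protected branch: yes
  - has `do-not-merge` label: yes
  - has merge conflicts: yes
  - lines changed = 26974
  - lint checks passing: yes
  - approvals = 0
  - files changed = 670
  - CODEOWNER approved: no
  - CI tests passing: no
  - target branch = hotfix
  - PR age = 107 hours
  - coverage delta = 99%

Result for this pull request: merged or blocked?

Atomic conditions:
  has `do-not-merge` label: yes → true
  CI tests passing: no → false
  approvals ≥ 5: 0 ≥ 5 is false
  approvals > 4: 0 > 4 is false
  lines changed between 12817 and 39486: 26974 in [12817, 39486] is true
  files changed between 282 and 609: 670 in [282, 609] is false
  PR age < 43 hours: 107 < 43 is false
  coverage delta < 82.1%: 99 < 82.1 is false
  NOT lint checks passing: yes → false
  has merge conflicts: yes → true
  NOT targets protected branch: yes → false
  CODEOWNER approved: no → false
Combine:
[1.1.1.2] exactly-one(false, false) = false
[1.1.1] true AND false = false
[1.1.2.2] true OR false = true
[1.1.2] false OR true = true
[1.1] false OR true = true
[1] NOT true = false
[2.1.1.1] false OR false = false
[2.1.1] NOT false = true
[2.1.2.1] false OR true = true
[2.1.2.2] exactly-one(false, false) = false
[2.1.2] exactly-one(true, false) = true
[2.1] true → true = true
[2] NOT true = false
[root] false OR false = false
Overall: false → blocked

Blocked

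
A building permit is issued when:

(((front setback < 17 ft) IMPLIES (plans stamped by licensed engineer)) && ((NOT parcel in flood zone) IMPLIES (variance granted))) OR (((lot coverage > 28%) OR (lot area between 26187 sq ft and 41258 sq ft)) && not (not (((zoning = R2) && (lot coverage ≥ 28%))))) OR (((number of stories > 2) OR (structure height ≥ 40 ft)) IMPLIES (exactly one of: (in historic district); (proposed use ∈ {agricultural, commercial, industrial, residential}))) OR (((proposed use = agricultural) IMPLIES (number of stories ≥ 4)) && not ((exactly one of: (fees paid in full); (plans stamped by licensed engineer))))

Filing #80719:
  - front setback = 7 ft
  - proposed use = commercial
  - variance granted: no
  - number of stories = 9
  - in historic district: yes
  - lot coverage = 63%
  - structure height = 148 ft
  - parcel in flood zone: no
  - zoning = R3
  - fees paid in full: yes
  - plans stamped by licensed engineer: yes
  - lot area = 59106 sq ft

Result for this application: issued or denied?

Atomic conditions:
  front setback < 17 ft: 7 < 17 is true
  plans stamped by licensed engineer: yes → true
  NOT parcel in flood zone: no → true
  variance granted: no → false
  lot coverage > 28%: 63 > 28 is true
  lot area between 26187 sq ft and 41258 sq ft: 59106 in [26187, 41258] is false
  zoning = R2: R3 == R2 is false
  lot coverage ≥ 28%: 63 ≥ 28 is true
  number of stories > 2: 9 > 2 is true
  structure height ≥ 40 ft: 148 ≥ 40 is true
  in historic district: yes → true
  proposed use ∈ {agricultural, commercial, industrial, residential}: commercial is in the set → true
  proposed use = agricultural: commercial == agricultural is false
  number of stories ≥ 4: 9 ≥ 4 is true
  fees paid in full: yes → true
Combine:
[1.1] true → true = true
[1.2] true → false = false
[1] true AND false = false
[2.1] true OR false = true
[2.2.1.1] false AND true = false
[2.2.1] NOT false = true
[2.2] NOT true = false
[2] true AND false = false
[3.1] true OR true = true
[3.2] exactly-one(true, true) = false
[3] true → false = false
[4.1] false → true (antecedent false ⇒ implication holds) = true
[4.2.1] exactly-one(true, true) = false
[4.2] NOT false = true
[4] true AND true = true
[root] false OR false OR false OR true = true
Overall: true → issued

Issued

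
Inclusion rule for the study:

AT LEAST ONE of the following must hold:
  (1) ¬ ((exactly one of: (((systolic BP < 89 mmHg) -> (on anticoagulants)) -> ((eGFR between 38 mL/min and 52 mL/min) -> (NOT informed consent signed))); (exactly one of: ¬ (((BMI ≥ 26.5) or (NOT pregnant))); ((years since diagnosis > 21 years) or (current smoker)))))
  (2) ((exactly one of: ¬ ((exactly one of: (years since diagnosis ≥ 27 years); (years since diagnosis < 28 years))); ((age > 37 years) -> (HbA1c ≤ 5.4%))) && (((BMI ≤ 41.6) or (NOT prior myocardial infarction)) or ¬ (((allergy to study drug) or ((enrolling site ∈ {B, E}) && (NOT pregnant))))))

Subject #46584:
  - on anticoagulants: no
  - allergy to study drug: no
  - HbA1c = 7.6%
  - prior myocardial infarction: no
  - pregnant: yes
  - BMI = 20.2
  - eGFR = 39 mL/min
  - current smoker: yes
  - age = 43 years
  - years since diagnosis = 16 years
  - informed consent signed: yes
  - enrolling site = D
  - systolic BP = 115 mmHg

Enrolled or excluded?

Enrolled

Atomic conditions:
  systolic BP < 89 mmHg: 115 < 89 is false
  on anticoagulants: no → false
  eGFR between 38 mL/min and 52 mL/min: 39 in [38, 52] is true
  NOT informed consent signed: yes → false
  BMI ≥ 26.5: 20.2 ≥ 26.5 is false
  NOT pregnant: yes → false
  years since diagnosis > 21 years: 16 > 21 is false
  current smoker: yes → true
  years since diagnosis ≥ 27 years: 16 ≥ 27 is false
  years since diagnosis < 28 years: 16 < 28 is true
  age > 37 years: 43 > 37 is true
  HbA1c ≤ 5.4%: 7.6 ≤ 5.4 is false
  BMI ≤ 41.6: 20.2 ≤ 41.6 is true
  NOT prior myocardial infarction: no → true
  allergy to study drug: no → false
  enrolling site ∈ {B, E}: D is not in the set → false
Combine:
[1.1.1.1] false → false (antecedent false ⇒ implication holds) = true
[1.1.1.2] true → false = false
[1.1.1] true → false = false
[1.1.2.1.1] false OR false = false
[1.1.2.1] NOT false = true
[1.1.2.2] false OR true = true
[1.1.2] exactly-one(true, true) = false
[1.1] exactly-one(false, false) = false
[1] NOT false = true
[2.1.1.1] exactly-one(false, true) = true
[2.1.1] NOT true = false
[2.1.2] true → false = false
[2.1] exactly-one(false, false) = false
[2.2.1] true OR true = true
[2.2.2.1.2] false AND false = false
[2.2.2.1] false OR false = false
[2.2.2] NOT false = true
[2.2] true OR true = true
[2] false AND true = false
[root] true OR false = true
Overall: true → enrolled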